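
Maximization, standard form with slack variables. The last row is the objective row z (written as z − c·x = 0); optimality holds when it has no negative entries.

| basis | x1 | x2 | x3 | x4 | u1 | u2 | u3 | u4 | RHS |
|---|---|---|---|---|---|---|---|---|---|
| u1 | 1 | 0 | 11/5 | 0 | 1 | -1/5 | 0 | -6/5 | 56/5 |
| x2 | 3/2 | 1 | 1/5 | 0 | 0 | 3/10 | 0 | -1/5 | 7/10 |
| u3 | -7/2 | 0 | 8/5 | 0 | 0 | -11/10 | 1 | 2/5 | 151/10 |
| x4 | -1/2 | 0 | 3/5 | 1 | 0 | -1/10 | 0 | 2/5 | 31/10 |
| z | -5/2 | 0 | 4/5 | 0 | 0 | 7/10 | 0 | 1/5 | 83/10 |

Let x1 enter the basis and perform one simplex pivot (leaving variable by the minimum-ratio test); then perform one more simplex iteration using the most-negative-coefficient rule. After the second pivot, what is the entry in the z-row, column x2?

Ratio test on column x1 — row 1: (56/5)/1 = 56/5; row 2: (7/10)/(3/2) = 7/15; row 3: entry -7/2 ≤ 0; row 4: entry -1/2 ≤ 0. Minimum is 7/15 at row 2 (x2 leaves); pivot element 3/2.
Divide row 2 by 3/2; eliminate column x1 from the other rows.
Second iteration: most negative z-row entry is -2/15 in column u4, so u4 enters.
Ratio test on column u4 — row 1: entry -16/15 ≤ 0; row 2: entry -2/15 ≤ 0; row 3: entry -1/15 ≤ 0; row 4: (10/3)/(1/3) = 10. Minimum is 10 at row 4 (x4 leaves); pivot element 1/3.
Divide row 4 by 1/3; eliminate column u4 from the other rows.
After both pivots, the entry at the z-row, column x2 is 9/5.

9/5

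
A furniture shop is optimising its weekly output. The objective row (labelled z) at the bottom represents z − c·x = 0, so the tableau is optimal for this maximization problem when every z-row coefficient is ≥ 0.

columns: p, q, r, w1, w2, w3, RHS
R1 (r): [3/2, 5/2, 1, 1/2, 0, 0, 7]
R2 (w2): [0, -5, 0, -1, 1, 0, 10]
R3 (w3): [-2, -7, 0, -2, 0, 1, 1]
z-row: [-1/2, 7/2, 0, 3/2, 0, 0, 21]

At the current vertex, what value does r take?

r is basic (row 1); its value is the RHS of that row, 7.

7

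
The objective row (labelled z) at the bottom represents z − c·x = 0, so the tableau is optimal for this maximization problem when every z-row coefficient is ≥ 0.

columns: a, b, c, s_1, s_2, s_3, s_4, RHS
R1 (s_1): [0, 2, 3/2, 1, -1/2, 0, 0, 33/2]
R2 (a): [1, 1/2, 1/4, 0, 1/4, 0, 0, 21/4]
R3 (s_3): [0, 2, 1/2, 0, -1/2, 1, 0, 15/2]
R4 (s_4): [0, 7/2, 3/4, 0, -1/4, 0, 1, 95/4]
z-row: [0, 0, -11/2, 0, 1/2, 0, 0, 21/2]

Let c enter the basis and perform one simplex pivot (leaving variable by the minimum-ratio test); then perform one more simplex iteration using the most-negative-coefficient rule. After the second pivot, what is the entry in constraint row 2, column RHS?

Ratio test on column c — row 1: (33/2)/(3/2) = 11; row 2: (21/4)/(1/4) = 21; row 3: (15/2)/(1/2) = 15; row 4: (95/4)/(3/4) = 95/3. Minimum is 11 at row 1 (s_1 leaves); pivot element 3/2.
Divide row 1 by 3/2; eliminate column c from the other rows.
Second iteration: most negative z-row entry is -4/3 in column s_2, so s_2 enters.
Ratio test on column s_2 — row 1: entry -1/3 ≤ 0; row 2: (5/2)/(1/3) = 15/2; row 3: entry -1/3 ≤ 0; row 4: entry 0 ≤ 0. Minimum is 15/2 at row 2 (a leaves); pivot element 1/3.
Divide row 2 by 1/3; eliminate column s_2 from the other rows.
After both pivots, the entry at constraint row 2, column RHS is 15/2.

15/2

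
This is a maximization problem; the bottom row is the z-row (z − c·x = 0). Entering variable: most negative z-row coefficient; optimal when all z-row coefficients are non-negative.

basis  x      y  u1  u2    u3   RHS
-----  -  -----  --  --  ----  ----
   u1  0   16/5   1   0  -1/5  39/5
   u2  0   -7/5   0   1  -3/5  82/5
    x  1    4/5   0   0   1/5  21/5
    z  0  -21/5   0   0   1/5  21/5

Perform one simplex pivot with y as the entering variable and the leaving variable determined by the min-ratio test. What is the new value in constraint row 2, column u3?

Ratio test on column y — row 1: (39/5)/(16/5) = 39/16; row 2: entry -7/5 ≤ 0; row 3: (21/5)/(4/5) = 21/4. Minimum is 39/16 at row 1 (u1 leaves); pivot element 16/5.
Divide row 1 by 16/5; eliminate column y from the other rows.
Row 2 update in column u3: -3/5 − (-7/5)·(-1/16) = -11/16.

-11/16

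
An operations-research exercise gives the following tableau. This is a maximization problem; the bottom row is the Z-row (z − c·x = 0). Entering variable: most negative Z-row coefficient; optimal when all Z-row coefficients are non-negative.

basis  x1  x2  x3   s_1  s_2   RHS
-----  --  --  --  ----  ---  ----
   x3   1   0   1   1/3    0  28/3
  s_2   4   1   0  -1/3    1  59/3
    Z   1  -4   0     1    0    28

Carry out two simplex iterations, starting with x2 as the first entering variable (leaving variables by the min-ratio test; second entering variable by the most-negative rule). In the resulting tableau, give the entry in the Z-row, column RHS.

116

Ratio test on column x2 — row 1: entry 0 ≤ 0; row 2: (59/3)/1 = 59/3. Minimum is 59/3 at row 2 (s_2 leaves); pivot element 1.
Divide row 2 by 1; eliminate column x2 from the other rows.
Second iteration: most negative Z-row entry is -1/3 in column s_1, so s_1 enters.
Ratio test on column s_1 — row 1: (28/3)/(1/3) = 28; row 2: entry -1/3 ≤ 0. Minimum is 28 at row 1 (x3 leaves); pivot element 1/3.
Divide row 1 by 1/3; eliminate column s_1 from the other rows.
After both pivots, the entry at the Z-row, column RHS is 116.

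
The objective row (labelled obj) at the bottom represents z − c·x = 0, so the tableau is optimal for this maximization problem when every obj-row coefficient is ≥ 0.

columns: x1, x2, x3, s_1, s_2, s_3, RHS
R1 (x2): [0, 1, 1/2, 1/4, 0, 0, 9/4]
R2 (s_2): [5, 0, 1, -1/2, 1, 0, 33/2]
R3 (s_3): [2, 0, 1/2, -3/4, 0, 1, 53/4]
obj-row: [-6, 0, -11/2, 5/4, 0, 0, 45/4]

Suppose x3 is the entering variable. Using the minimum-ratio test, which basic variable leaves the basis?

x2

Column x3 entries and ratios — x2: (9/4)/(1/2) = 9/2; s_2: (33/2)/1 = 33/2; s_3: (53/4)/(1/2) = 53/2.
Smallest ratio is 9/2 in the row of x2, so x2 leaves.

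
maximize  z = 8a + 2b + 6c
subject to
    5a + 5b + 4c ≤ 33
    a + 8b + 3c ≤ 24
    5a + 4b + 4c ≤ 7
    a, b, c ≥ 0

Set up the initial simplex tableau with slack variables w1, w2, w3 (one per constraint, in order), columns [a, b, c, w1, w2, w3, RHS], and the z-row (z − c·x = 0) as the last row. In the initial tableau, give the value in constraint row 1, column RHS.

The RHS of constraint 1 is b_1 = 33.

33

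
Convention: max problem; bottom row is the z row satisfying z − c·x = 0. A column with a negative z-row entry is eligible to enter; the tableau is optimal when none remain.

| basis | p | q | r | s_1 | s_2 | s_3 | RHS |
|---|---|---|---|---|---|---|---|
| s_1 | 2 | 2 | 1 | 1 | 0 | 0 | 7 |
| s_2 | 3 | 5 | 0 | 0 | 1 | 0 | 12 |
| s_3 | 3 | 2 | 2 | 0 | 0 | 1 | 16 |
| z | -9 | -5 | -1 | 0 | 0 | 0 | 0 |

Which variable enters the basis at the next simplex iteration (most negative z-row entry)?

p

Negative z-row entries: p: -9, q: -5, r: -1.
The most negative is -9 in column p, so p enters.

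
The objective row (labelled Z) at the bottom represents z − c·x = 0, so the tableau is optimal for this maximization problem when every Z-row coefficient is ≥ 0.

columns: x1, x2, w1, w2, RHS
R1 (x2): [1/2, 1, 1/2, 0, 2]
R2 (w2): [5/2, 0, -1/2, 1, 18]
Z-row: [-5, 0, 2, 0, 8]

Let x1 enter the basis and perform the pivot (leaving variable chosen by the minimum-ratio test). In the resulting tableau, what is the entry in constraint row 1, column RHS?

Ratio test on column x1 — row 1: 2/(1/2) = 4; row 2: 18/(5/2) = 36/5. Minimum is 4 at row 1 (x2 leaves); pivot element 1/2.
Divide row 1 by 1/2; eliminate column x1 from the other rows.
In the new row 1, the RHS entry is the old entry divided by the pivot: 2/(1/2) = 4.

4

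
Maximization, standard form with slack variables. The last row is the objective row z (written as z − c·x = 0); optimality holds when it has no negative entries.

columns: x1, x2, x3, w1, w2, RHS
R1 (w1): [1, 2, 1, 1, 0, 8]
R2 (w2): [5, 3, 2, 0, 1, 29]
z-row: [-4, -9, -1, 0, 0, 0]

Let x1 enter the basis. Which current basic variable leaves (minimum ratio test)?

Column x1 entries and ratios — w1: 8/1 = 8; w2: 29/5 = 29/5.
Smallest ratio is 29/5 in the row of w2, so w2 leaves.

w2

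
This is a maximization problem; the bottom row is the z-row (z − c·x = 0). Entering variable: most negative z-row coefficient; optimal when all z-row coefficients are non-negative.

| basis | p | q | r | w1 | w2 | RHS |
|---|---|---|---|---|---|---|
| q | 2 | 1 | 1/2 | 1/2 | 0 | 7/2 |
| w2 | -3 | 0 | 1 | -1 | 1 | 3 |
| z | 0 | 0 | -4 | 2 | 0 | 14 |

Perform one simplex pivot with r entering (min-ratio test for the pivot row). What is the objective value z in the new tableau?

26

Ratio test on column r — row 1: (7/2)/(1/2) = 7; row 2: 3/1 = 3. Minimum is 3 at row 2 (w2 leaves); pivot element 1.
Pivot on row 2; the z-row RHS becomes 14 − (-4)·3 = 26.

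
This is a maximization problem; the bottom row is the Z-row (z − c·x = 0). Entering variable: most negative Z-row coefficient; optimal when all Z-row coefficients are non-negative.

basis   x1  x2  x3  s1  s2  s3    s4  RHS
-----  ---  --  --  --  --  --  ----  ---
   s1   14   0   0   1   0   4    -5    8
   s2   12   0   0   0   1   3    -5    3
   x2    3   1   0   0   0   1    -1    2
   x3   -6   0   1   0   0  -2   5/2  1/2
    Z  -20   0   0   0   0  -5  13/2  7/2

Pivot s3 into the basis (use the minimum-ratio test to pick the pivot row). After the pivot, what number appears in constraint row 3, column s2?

-1/3

Ratio test on column s3 — row 1: 8/4 = 2; row 2: 3/3 = 1; row 3: 2/1 = 2; row 4: entry -2 ≤ 0. Minimum is 1 at row 2 (s2 leaves); pivot element 3.
Divide row 2 by 3; eliminate column s3 from the other rows.
Row 3 update in column s2: 0 − 1·(1/3) = -1/3.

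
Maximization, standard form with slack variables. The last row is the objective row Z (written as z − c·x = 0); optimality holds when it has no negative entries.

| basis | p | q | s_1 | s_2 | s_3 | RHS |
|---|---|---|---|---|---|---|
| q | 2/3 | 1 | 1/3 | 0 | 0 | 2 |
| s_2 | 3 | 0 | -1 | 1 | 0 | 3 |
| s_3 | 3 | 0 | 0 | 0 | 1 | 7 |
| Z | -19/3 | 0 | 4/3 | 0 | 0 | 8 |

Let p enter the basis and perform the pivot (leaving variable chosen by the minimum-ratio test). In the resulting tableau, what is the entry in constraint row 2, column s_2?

Ratio test on column p — row 1: 2/(2/3) = 3; row 2: 3/3 = 1; row 3: 7/3 = 7/3. Minimum is 1 at row 2 (s_2 leaves); pivot element 3.
Divide row 2 by 3; eliminate column p from the other rows.
In the new row 2, the s_2 entry is the old entry divided by the pivot: 1/3 = 1/3.

1/3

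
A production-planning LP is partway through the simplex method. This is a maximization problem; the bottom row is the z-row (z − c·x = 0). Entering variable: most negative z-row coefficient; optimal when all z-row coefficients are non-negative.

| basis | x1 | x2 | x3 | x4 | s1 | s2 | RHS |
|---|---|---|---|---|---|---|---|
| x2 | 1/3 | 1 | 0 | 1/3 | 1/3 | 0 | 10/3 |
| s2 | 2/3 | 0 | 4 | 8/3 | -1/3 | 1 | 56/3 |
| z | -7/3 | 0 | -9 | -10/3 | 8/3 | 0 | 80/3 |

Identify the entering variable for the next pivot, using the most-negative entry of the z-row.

Negative z-row entries: x1: -7/3, x3: -9, x4: -10/3.
The most negative is -9 in column x3, so x3 enters.

x3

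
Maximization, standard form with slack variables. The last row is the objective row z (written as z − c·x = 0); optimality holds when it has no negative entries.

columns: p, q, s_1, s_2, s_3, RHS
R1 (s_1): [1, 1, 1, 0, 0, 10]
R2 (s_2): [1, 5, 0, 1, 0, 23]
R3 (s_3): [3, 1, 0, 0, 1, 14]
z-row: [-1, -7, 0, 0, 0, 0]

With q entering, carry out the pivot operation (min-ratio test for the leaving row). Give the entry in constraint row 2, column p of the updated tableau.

1/5

Ratio test on column q — row 1: 10/1 = 10; row 2: 23/5 = 23/5; row 3: 14/1 = 14. Minimum is 23/5 at row 2 (s_2 leaves); pivot element 5.
Divide row 2 by 5; eliminate column q from the other rows.
In the new row 2, the p entry is the old entry divided by the pivot: 1/5 = 1/5.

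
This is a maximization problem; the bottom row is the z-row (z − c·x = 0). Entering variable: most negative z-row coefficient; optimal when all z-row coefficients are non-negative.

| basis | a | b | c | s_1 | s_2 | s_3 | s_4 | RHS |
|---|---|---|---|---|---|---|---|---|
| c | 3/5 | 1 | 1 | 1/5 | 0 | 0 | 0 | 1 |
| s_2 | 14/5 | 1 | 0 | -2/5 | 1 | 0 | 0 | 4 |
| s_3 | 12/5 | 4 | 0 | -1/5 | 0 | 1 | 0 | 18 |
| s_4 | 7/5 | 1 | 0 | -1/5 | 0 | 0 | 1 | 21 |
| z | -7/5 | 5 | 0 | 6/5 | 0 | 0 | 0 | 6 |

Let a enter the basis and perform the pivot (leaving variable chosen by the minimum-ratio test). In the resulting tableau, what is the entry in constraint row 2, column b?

5/14

Ratio test on column a — row 1: 1/(3/5) = 5/3; row 2: 4/(14/5) = 10/7; row 3: 18/(12/5) = 15/2; row 4: 21/(7/5) = 15. Minimum is 10/7 at row 2 (s_2 leaves); pivot element 14/5.
Divide row 2 by 14/5; eliminate column a from the other rows.
In the new row 2, the b entry is the old entry divided by the pivot: 1/(14/5) = 5/14.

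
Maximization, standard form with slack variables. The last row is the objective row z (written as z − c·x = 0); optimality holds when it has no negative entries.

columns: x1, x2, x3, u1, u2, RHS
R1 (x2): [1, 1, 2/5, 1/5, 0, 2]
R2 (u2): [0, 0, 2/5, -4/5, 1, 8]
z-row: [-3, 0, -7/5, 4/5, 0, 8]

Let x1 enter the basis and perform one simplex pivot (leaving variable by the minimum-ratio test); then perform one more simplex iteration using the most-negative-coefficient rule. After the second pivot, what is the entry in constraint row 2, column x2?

Ratio test on column x1 — row 1: 2/1 = 2; row 2: entry 0 ≤ 0. Minimum is 2 at row 1 (x2 leaves); pivot element 1.
Divide row 1 by 1; eliminate column x1 from the other rows.
Second iteration: most negative z-row entry is -1/5 in column x3, so x3 enters.
Ratio test on column x3 — row 1: 2/(2/5) = 5; row 2: 8/(2/5) = 20. Minimum is 5 at row 1 (x1 leaves); pivot element 2/5.
Divide row 1 by 2/5; eliminate column x3 from the other rows.
After both pivots, the entry at constraint row 2, column x2 is -1.

-1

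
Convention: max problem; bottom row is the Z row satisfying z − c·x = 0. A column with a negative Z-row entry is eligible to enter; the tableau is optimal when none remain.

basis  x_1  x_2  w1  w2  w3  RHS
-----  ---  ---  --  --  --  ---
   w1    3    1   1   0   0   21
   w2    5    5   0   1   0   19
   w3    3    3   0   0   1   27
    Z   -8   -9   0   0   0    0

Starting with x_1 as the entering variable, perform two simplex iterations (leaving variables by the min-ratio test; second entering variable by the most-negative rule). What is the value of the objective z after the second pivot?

171/5

Ratio test on column x_1 — row 1: 21/3 = 7; row 2: 19/5 = 19/5; row 3: 27/3 = 9. Minimum is 19/5 at row 2 (w2 leaves); pivot element 5.
Pivot on row 2; the Z-row RHS becomes 0 − (-8)·(19/5) = 152/5.
Next entering variable (most negative Z-row entry -1): x_2.
Ratio test on column x_2 — row 1: entry -2 ≤ 0; row 2: (19/5)/1 = 19/5; row 3: entry 0 ≤ 0. Minimum is 19/5 at row 2 (x_1 leaves); pivot element 1.
After the second pivot the Z-row RHS is 152/5 − (-1)·(19/5) = 171/5.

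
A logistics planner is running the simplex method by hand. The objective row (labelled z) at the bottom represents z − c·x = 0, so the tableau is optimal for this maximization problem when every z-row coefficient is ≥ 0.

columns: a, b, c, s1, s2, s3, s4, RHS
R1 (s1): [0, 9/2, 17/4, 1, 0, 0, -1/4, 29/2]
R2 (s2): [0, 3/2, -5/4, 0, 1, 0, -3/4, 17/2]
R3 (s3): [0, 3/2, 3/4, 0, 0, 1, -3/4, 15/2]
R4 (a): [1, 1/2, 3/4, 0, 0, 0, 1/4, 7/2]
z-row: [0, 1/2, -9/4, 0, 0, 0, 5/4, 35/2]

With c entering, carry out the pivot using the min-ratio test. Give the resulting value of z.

428/17

Ratio test on column c — row 1: (29/2)/(17/4) = 58/17; row 2: entry -5/4 ≤ 0; row 3: (15/2)/(3/4) = 10; row 4: (7/2)/(3/4) = 14/3. Minimum is 58/17 at row 1 (s1 leaves); pivot element 17/4.
Pivot on row 1; the z-row RHS becomes 35/2 − (-9/4)·(58/17) = 428/17.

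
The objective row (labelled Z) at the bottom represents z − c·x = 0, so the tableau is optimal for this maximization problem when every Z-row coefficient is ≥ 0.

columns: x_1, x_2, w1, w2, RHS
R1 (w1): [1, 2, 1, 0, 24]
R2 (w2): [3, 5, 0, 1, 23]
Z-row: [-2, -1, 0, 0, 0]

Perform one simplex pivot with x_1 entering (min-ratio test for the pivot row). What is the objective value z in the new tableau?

Ratio test on column x_1 — row 1: 24/1 = 24; row 2: 23/3 = 23/3. Minimum is 23/3 at row 2 (w2 leaves); pivot element 3.
Pivot on row 2; the Z-row RHS becomes 0 − (-2)·(23/3) = 46/3.

46/3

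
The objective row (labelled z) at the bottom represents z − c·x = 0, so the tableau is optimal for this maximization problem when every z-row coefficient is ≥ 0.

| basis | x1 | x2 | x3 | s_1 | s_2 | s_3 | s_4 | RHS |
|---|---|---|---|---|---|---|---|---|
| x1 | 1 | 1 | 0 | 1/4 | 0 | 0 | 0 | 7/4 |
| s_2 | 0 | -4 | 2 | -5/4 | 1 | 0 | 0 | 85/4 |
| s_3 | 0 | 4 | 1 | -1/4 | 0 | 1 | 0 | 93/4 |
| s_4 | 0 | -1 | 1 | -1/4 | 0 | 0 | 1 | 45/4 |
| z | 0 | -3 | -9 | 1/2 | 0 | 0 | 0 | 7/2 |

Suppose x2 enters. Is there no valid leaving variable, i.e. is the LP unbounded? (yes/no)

no

Column x2 has positive entries in row(s) 1, 3, so the ratio test bounds it — not unbounded.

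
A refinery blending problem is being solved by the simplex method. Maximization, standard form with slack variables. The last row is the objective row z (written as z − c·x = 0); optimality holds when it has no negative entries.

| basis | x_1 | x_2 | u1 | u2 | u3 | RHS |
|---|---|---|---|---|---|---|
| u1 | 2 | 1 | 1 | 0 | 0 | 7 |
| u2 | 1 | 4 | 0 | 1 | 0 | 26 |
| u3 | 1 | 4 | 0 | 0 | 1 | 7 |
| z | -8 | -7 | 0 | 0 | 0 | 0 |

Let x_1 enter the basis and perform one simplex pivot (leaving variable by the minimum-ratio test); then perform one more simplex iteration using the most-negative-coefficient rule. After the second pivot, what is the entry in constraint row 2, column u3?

-1

Ratio test on column x_1 — row 1: 7/2 = 7/2; row 2: 26/1 = 26; row 3: 7/1 = 7. Minimum is 7/2 at row 1 (u1 leaves); pivot element 2.
Divide row 1 by 2; eliminate column x_1 from the other rows.
Second iteration: most negative z-row entry is -3 in column x_2, so x_2 enters.
Ratio test on column x_2 — row 1: (7/2)/(1/2) = 7; row 2: (45/2)/(7/2) = 45/7; row 3: (7/2)/(7/2) = 1. Minimum is 1 at row 3 (u3 leaves); pivot element 7/2.
Divide row 3 by 7/2; eliminate column x_2 from the other rows.
After both pivots, the entry at constraint row 2, column u3 is -1.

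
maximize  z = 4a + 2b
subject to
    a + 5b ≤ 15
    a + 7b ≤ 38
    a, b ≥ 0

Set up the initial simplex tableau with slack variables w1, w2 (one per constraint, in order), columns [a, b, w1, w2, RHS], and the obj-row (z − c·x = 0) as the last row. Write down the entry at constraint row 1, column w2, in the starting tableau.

0

Slack w2 belongs to constraint 2; its column is the unit vector e_2, so the entry in row 1 is 0.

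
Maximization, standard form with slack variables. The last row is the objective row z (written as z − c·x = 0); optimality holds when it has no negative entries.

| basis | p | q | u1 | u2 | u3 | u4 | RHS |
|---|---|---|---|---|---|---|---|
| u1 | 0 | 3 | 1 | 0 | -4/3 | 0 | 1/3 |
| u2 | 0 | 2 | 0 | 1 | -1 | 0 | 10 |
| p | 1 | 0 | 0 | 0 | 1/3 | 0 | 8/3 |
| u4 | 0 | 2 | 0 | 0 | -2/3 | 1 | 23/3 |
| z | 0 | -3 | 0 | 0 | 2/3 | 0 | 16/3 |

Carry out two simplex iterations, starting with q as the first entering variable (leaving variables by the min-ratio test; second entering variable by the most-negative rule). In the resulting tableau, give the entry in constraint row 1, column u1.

Ratio test on column q — row 1: (1/3)/3 = 1/9; row 2: 10/2 = 5; row 3: entry 0 ≤ 0; row 4: (23/3)/2 = 23/6. Minimum is 1/9 at row 1 (u1 leaves); pivot element 3.
Divide row 1 by 3; eliminate column q from the other rows.
Second iteration: most negative z-row entry is -2/3 in column u3, so u3 enters.
Ratio test on column u3 — row 1: entry -4/9 ≤ 0; row 2: entry -1/9 ≤ 0; row 3: (8/3)/(1/3) = 8; row 4: (67/9)/(2/9) = 67/2. Minimum is 8 at row 3 (p leaves); pivot element 1/3.
Divide row 3 by 1/3; eliminate column u3 from the other rows.
After both pivots, the entry at constraint row 1, column u1 is 1/3.

1/3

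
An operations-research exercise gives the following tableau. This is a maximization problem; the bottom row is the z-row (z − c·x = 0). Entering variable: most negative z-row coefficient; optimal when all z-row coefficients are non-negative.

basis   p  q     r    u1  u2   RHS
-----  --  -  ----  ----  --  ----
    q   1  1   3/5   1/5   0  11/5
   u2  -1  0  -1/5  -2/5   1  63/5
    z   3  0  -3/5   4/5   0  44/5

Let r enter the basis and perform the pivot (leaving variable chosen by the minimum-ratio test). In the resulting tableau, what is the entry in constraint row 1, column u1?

1/3

Ratio test on column r — row 1: (11/5)/(3/5) = 11/3; row 2: entry -1/5 ≤ 0. Minimum is 11/3 at row 1 (q leaves); pivot element 3/5.
Divide row 1 by 3/5; eliminate column r from the other rows.
In the new row 1, the u1 entry is the old entry divided by the pivot: (1/5)/(3/5) = 1/3.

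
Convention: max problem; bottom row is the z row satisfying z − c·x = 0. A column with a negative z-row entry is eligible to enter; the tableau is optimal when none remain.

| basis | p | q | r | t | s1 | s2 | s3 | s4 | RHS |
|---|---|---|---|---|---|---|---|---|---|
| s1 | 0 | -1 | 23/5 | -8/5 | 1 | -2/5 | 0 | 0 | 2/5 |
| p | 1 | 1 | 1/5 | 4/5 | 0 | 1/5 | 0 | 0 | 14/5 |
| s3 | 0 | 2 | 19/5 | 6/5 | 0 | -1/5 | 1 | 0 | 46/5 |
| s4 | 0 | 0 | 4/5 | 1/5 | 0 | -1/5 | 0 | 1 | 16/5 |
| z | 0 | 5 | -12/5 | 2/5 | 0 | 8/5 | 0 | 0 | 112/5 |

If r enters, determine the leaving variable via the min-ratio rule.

s1

Column r entries and ratios — s1: (2/5)/(23/5) = 2/23; p: (14/5)/(1/5) = 14; s3: (46/5)/(19/5) = 46/19; s4: (16/5)/(4/5) = 4.
Smallest ratio is 2/23 in the row of s1, so s1 leaves.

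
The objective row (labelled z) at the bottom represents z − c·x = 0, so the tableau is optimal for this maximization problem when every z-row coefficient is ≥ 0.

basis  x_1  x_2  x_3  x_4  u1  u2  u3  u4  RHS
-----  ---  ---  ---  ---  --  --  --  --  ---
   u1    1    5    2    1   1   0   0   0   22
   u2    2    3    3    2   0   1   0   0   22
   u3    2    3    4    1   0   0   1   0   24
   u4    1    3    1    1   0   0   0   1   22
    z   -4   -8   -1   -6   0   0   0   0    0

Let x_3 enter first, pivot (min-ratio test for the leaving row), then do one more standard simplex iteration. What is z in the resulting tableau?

187/7

Ratio test on column x_3 — row 1: 22/2 = 11; row 2: 22/3 = 22/3; row 3: 24/4 = 6; row 4: 22/1 = 22. Minimum is 6 at row 3 (u3 leaves); pivot element 4.
Pivot on row 3; the z-row RHS becomes 0 − (-1)·6 = 6.
Next entering variable (most negative z-row entry -29/4): x_2.
Ratio test on column x_2 — row 1: 10/(7/2) = 20/7; row 2: 4/(3/4) = 16/3; row 3: 6/(3/4) = 8; row 4: 16/(9/4) = 64/9. Minimum is 20/7 at row 1 (u1 leaves); pivot element 7/2.
After the second pivot the z-row RHS is 6 − (-29/4)·(20/7) = 187/7.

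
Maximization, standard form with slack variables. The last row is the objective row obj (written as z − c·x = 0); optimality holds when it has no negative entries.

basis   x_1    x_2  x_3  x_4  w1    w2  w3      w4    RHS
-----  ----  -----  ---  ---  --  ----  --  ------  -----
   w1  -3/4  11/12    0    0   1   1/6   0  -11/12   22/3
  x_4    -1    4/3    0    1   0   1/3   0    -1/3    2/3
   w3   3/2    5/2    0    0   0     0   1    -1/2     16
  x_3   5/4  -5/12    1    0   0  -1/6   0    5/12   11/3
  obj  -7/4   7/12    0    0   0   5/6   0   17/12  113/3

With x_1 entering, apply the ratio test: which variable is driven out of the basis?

x_3

Column x_1 entries and ratios — w1: -3/4 ≤ 0, skip; x_4: -1 ≤ 0, skip; w3: 16/(3/2) = 32/3; x_3: (11/3)/(5/4) = 44/15.
Smallest ratio is 44/15 in the row of x_3, so x_3 leaves.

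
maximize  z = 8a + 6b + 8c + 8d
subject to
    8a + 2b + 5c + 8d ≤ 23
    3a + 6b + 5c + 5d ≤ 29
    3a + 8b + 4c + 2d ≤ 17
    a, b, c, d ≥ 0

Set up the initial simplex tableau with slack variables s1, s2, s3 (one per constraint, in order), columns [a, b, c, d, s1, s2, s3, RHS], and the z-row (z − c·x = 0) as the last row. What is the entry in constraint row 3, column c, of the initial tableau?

Constraint 3 has coefficient 4 on c.

4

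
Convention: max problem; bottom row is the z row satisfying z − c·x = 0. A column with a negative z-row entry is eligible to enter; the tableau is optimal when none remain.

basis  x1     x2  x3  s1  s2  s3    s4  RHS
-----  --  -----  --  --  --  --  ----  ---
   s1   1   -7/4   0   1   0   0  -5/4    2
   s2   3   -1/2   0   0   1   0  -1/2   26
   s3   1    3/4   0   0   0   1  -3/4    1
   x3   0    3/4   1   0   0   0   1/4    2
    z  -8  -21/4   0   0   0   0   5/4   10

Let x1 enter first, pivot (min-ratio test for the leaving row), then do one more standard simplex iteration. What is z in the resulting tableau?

Ratio test on column x1 — row 1: 2/1 = 2; row 2: 26/3 = 26/3; row 3: 1/1 = 1; row 4: entry 0 ≤ 0. Minimum is 1 at row 3 (s3 leaves); pivot element 1.
Pivot on row 3; the z-row RHS becomes 10 − (-8)·1 = 18.
Next entering variable (most negative z-row entry -19/4): s4.
Ratio test on column s4 — row 1: entry -1/2 ≤ 0; row 2: 23/(7/4) = 92/7; row 3: entry -3/4 ≤ 0; row 4: 2/(1/4) = 8. Minimum is 8 at row 4 (x3 leaves); pivot element 1/4.
After the second pivot the z-row RHS is 18 − (-19/4)·8 = 56.

56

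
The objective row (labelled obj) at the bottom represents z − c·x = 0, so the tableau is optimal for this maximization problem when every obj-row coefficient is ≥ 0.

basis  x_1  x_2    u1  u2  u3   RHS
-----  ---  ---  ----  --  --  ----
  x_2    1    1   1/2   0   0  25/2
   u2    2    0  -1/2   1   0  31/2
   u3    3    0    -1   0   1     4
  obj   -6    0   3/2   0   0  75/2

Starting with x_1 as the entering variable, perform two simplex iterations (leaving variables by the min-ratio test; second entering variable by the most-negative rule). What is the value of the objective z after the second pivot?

Ratio test on column x_1 — row 1: (25/2)/1 = 25/2; row 2: (31/2)/2 = 31/4; row 3: 4/3 = 4/3. Minimum is 4/3 at row 3 (u3 leaves); pivot element 3.
Pivot on row 3; the obj-row RHS becomes 75/2 − (-6)·(4/3) = 91/2.
Next entering variable (most negative obj-row entry -1/2): u1.
Ratio test on column u1 — row 1: (67/6)/(5/6) = 67/5; row 2: (77/6)/(1/6) = 77; row 3: entry -1/3 ≤ 0. Minimum is 67/5 at row 1 (x_2 leaves); pivot element 5/6.
After the second pivot the obj-row RHS is 91/2 − (-1/2)·(67/5) = 261/5.

261/5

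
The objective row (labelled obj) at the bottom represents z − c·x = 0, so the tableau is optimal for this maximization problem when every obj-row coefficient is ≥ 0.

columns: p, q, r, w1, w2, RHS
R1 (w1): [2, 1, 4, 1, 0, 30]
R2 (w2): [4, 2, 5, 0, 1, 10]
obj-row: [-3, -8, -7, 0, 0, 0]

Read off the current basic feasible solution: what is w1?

30

w1 is basic (row 1); its value is the RHS of that row, 30.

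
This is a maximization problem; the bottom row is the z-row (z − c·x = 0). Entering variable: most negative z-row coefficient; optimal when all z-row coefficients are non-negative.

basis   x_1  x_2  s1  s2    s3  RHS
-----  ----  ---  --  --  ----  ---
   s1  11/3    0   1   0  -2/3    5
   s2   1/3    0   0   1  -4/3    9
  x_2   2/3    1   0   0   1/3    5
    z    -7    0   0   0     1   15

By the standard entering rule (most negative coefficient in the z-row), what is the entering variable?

x_1

Negative z-row entries: x_1: -7.
The most negative is -7 in column x_1, so x_1 enters.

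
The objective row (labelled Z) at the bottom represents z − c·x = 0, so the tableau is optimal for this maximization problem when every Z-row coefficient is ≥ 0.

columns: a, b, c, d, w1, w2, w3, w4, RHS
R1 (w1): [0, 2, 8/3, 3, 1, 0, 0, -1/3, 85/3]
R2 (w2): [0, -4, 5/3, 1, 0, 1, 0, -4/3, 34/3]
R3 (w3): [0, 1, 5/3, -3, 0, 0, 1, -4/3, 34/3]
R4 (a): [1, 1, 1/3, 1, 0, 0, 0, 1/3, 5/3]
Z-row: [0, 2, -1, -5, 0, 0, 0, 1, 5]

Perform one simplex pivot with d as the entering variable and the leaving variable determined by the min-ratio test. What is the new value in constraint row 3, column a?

Ratio test on column d — row 1: (85/3)/3 = 85/9; row 2: (34/3)/1 = 34/3; row 3: entry -3 ≤ 0; row 4: (5/3)/1 = 5/3. Minimum is 5/3 at row 4 (a leaves); pivot element 1.
Divide row 4 by 1; eliminate column d from the other rows.
Row 3 update in column a: 0 − (-3)·1 = 3.

3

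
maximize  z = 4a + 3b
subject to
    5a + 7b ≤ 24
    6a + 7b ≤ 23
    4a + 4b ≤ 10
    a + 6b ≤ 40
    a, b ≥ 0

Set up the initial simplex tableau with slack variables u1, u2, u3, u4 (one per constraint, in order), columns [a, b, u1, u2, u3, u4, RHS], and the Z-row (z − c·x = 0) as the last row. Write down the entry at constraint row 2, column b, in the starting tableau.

7

Constraint 2 has coefficient 7 on b.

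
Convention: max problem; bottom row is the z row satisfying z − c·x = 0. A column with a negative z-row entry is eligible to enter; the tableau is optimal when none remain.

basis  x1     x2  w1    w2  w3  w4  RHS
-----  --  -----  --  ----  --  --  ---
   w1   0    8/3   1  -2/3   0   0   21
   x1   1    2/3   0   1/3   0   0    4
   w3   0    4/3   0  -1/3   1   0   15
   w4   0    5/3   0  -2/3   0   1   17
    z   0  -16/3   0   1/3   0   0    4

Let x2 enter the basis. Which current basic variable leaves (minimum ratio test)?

x1

Column x2 entries and ratios — w1: 21/(8/3) = 63/8; x1: 4/(2/3) = 6; w3: 15/(4/3) = 45/4; w4: 17/(5/3) = 51/5.
Smallest ratio is 6 in the row of x1, so x1 leaves.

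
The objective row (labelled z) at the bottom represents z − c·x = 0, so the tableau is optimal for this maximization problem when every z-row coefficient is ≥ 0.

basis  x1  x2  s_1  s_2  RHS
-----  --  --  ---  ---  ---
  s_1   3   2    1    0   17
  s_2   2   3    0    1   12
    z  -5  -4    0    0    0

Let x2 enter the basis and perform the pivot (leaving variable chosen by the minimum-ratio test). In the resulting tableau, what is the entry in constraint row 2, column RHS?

Ratio test on column x2 — row 1: 17/2 = 17/2; row 2: 12/3 = 4. Minimum is 4 at row 2 (s_2 leaves); pivot element 3.
Divide row 2 by 3; eliminate column x2 from the other rows.
In the new row 2, the RHS entry is the old entry divided by the pivot: 12/3 = 4.

4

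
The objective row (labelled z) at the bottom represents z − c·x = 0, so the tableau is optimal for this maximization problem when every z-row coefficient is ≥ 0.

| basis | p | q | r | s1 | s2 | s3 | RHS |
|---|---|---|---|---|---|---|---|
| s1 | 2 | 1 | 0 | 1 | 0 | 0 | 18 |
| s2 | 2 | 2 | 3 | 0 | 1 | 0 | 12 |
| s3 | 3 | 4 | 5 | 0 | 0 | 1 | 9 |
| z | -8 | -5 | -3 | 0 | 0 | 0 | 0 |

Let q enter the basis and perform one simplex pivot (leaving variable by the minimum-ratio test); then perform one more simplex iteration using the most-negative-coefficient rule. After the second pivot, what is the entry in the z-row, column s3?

8/3

Ratio test on column q — row 1: 18/1 = 18; row 2: 12/2 = 6; row 3: 9/4 = 9/4. Minimum is 9/4 at row 3 (s3 leaves); pivot element 4.
Divide row 3 by 4; eliminate column q from the other rows.
Second iteration: most negative z-row entry is -17/4 in column p, so p enters.
Ratio test on column p — row 1: (63/4)/(5/4) = 63/5; row 2: (15/2)/(1/2) = 15; row 3: (9/4)/(3/4) = 3. Minimum is 3 at row 3 (q leaves); pivot element 3/4.
Divide row 3 by 3/4; eliminate column p from the other rows.
After both pivots, the entry at the z-row, column s3 is 8/3.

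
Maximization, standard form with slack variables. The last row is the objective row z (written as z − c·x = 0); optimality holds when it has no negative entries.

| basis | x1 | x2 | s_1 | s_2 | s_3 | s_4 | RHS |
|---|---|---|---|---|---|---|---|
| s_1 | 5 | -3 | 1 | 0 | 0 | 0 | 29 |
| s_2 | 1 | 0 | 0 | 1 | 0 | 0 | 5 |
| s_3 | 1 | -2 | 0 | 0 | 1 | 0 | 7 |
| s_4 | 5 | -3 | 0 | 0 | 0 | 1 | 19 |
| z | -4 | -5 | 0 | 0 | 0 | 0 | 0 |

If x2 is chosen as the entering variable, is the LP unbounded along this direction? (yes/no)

Every constraint-row entry in column x2 is ≤ 0, so increasing x2 is unbounded.

yes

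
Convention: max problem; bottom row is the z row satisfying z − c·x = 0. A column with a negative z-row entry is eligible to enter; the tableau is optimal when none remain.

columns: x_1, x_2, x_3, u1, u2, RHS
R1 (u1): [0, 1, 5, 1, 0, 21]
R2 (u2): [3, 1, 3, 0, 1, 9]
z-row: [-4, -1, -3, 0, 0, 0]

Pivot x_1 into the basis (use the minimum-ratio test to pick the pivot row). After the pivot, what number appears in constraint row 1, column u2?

0

Ratio test on column x_1 — row 1: entry 0 ≤ 0; row 2: 9/3 = 3. Minimum is 3 at row 2 (u2 leaves); pivot element 3.
Divide row 2 by 3; eliminate column x_1 from the other rows.
Row 1 update in column u2: 0 − 0·(1/3) = 0.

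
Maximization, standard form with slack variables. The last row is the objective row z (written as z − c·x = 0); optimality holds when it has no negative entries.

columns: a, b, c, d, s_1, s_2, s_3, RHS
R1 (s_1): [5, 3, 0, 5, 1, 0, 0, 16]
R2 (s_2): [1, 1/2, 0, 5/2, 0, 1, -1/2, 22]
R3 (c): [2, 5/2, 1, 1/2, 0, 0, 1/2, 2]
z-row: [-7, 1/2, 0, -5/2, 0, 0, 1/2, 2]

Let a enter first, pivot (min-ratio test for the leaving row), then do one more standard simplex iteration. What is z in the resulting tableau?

Ratio test on column a — row 1: 16/5 = 16/5; row 2: 22/1 = 22; row 3: 2/2 = 1. Minimum is 1 at row 3 (c leaves); pivot element 2.
Pivot on row 3; the z-row RHS becomes 2 − (-7)·1 = 9.
Next entering variable (most negative z-row entry -3/4): d.
Ratio test on column d — row 1: 11/(15/4) = 44/15; row 2: 21/(9/4) = 28/3; row 3: 1/(1/4) = 4. Minimum is 44/15 at row 1 (s_1 leaves); pivot element 15/4.
After the second pivot the z-row RHS is 9 − (-3/4)·(44/15) = 56/5.

56/5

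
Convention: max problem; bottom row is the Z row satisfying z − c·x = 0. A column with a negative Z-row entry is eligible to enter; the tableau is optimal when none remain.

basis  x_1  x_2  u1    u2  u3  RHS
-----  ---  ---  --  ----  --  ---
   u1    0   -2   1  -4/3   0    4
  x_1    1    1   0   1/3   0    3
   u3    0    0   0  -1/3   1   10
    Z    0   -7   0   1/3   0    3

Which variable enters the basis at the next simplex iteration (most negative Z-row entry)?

x_2

Negative Z-row entries: x_2: -7.
The most negative is -7 in column x_2, so x_2 enters.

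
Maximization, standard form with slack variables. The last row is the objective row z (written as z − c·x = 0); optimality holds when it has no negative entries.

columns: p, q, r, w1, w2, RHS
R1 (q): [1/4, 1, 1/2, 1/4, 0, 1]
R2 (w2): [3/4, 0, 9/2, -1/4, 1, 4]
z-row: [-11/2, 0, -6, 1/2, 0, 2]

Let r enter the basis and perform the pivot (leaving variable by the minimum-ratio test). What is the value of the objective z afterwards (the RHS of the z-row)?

22/3

Ratio test on column r — row 1: 1/(1/2) = 2; row 2: 4/(9/2) = 8/9. Minimum is 8/9 at row 2 (w2 leaves); pivot element 9/2.
Pivot on row 2; the z-row RHS becomes 2 − (-6)·(8/9) = 22/3.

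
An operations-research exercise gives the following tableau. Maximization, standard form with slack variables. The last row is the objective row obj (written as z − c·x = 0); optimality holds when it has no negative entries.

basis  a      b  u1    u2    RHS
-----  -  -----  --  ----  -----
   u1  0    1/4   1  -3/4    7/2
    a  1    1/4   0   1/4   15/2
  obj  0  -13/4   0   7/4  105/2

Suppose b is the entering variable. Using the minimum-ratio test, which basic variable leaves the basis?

Column b entries and ratios — u1: (7/2)/(1/4) = 14; a: (15/2)/(1/4) = 30.
Smallest ratio is 14 in the row of u1, so u1 leaves.

u1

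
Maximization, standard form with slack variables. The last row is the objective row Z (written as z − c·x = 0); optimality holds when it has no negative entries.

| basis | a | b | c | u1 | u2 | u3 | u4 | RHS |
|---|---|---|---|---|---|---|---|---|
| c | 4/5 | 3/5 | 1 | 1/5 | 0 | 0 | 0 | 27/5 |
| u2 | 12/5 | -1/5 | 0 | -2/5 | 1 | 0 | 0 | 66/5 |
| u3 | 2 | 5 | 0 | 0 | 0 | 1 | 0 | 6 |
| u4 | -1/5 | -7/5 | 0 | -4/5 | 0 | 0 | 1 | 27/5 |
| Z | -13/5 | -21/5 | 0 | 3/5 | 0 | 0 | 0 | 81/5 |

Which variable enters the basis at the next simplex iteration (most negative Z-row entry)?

Negative Z-row entries: a: -13/5, b: -21/5.
The most negative is -21/5 in column b, so b enters.

b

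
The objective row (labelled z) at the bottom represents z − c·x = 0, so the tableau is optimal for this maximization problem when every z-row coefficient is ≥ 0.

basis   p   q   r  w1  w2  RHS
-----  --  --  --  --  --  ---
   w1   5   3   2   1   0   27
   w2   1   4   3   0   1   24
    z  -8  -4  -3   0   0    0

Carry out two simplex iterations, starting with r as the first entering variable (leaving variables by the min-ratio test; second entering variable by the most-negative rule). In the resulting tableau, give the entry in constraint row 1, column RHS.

Ratio test on column r — row 1: 27/2 = 27/2; row 2: 24/3 = 8. Minimum is 8 at row 2 (w2 leaves); pivot element 3.
Divide row 2 by 3; eliminate column r from the other rows.
Second iteration: most negative z-row entry is -7 in column p, so p enters.
Ratio test on column p — row 1: 11/(13/3) = 33/13; row 2: 8/(1/3) = 24. Minimum is 33/13 at row 1 (w1 leaves); pivot element 13/3.
Divide row 1 by 13/3; eliminate column p from the other rows.
After both pivots, the entry at constraint row 1, column RHS is 33/13.

33/13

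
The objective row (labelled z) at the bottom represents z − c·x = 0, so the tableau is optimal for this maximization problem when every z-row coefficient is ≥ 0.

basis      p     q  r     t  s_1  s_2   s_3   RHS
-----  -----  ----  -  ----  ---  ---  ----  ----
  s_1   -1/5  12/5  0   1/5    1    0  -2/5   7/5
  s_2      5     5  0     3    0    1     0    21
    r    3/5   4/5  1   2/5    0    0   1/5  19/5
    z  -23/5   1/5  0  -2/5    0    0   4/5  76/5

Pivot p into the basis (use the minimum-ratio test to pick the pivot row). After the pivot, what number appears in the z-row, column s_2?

23/25

Ratio test on column p — row 1: entry -1/5 ≤ 0; row 2: 21/5 = 21/5; row 3: (19/5)/(3/5) = 19/3. Minimum is 21/5 at row 2 (s_2 leaves); pivot element 5.
Divide row 2 by 5; eliminate column p from the other rows.
z-row update in column s_2: 0 − (-23/5)·(1/5) = 23/25.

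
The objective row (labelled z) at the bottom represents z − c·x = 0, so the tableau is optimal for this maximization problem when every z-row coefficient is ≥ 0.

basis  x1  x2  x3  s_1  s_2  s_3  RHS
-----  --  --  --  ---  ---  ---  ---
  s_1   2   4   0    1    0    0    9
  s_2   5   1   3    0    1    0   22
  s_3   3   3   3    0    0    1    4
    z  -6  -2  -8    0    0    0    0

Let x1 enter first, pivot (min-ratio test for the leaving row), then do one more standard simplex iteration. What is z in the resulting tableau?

Ratio test on column x1 — row 1: 9/2 = 9/2; row 2: 22/5 = 22/5; row 3: 4/3 = 4/3. Minimum is 4/3 at row 3 (s_3 leaves); pivot element 3.
Pivot on row 3; the z-row RHS becomes 0 − (-6)·(4/3) = 8.
Next entering variable (most negative z-row entry -2): x3.
Ratio test on column x3 — row 1: entry -2 ≤ 0; row 2: entry -2 ≤ 0; row 3: (4/3)/1 = 4/3. Minimum is 4/3 at row 3 (x1 leaves); pivot element 1.
After the second pivot the z-row RHS is 8 − (-2)·(4/3) = 32/3.

32/3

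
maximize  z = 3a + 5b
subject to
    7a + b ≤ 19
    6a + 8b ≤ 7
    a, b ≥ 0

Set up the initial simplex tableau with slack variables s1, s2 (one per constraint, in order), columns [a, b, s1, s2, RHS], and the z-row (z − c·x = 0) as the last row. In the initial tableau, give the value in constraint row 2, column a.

Constraint 2 has coefficient 6 on a.

6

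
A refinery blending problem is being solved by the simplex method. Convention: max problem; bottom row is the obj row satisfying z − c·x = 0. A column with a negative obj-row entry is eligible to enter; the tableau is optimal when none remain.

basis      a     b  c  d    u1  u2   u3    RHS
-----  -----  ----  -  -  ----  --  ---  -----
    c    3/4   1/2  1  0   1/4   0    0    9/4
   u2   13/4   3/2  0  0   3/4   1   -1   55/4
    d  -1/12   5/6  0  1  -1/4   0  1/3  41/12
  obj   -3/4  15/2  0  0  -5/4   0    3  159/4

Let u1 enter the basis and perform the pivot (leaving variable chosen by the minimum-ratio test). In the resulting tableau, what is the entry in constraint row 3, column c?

1

Ratio test on column u1 — row 1: (9/4)/(1/4) = 9; row 2: (55/4)/(3/4) = 55/3; row 3: entry -1/4 ≤ 0. Minimum is 9 at row 1 (c leaves); pivot element 1/4.
Divide row 1 by 1/4; eliminate column u1 from the other rows.
Row 3 update in column c: 0 − (-1/4)·4 = 1.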